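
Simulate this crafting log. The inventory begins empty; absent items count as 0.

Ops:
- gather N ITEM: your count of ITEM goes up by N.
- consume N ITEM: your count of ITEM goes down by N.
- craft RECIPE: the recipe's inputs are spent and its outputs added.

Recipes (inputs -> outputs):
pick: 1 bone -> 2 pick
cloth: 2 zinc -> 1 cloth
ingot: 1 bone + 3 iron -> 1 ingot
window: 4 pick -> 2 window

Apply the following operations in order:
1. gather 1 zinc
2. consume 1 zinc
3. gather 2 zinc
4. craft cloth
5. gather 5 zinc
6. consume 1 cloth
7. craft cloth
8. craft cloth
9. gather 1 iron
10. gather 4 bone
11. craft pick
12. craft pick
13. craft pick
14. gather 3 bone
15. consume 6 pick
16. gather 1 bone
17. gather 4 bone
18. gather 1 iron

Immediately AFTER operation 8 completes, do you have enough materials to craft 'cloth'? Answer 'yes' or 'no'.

Answer: no

Derivation:
After 1 (gather 1 zinc): zinc=1
After 2 (consume 1 zinc): (empty)
After 3 (gather 2 zinc): zinc=2
After 4 (craft cloth): cloth=1
After 5 (gather 5 zinc): cloth=1 zinc=5
After 6 (consume 1 cloth): zinc=5
After 7 (craft cloth): cloth=1 zinc=3
After 8 (craft cloth): cloth=2 zinc=1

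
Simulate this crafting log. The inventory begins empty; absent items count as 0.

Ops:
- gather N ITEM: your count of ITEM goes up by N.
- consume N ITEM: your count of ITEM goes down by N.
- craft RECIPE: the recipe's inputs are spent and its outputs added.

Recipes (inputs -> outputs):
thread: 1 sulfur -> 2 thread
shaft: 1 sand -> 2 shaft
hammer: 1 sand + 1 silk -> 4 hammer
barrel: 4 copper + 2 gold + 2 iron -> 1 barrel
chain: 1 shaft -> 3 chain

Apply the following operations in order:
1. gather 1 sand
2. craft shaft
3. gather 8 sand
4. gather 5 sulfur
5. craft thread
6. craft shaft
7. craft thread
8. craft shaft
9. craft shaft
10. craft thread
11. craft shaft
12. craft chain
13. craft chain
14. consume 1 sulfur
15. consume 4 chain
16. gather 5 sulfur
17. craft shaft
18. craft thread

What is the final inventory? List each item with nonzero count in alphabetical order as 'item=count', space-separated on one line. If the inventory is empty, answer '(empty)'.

Answer: chain=2 sand=3 shaft=10 sulfur=5 thread=8

Derivation:
After 1 (gather 1 sand): sand=1
After 2 (craft shaft): shaft=2
After 3 (gather 8 sand): sand=8 shaft=2
After 4 (gather 5 sulfur): sand=8 shaft=2 sulfur=5
After 5 (craft thread): sand=8 shaft=2 sulfur=4 thread=2
After 6 (craft shaft): sand=7 shaft=4 sulfur=4 thread=2
After 7 (craft thread): sand=7 shaft=4 sulfur=3 thread=4
After 8 (craft shaft): sand=6 shaft=6 sulfur=3 thread=4
After 9 (craft shaft): sand=5 shaft=8 sulfur=3 thread=4
After 10 (craft thread): sand=5 shaft=8 sulfur=2 thread=6
After 11 (craft shaft): sand=4 shaft=10 sulfur=2 thread=6
After 12 (craft chain): chain=3 sand=4 shaft=9 sulfur=2 thread=6
After 13 (craft chain): chain=6 sand=4 shaft=8 sulfur=2 thread=6
After 14 (consume 1 sulfur): chain=6 sand=4 shaft=8 sulfur=1 thread=6
After 15 (consume 4 chain): chain=2 sand=4 shaft=8 sulfur=1 thread=6
After 16 (gather 5 sulfur): chain=2 sand=4 shaft=8 sulfur=6 thread=6
After 17 (craft shaft): chain=2 sand=3 shaft=10 sulfur=6 thread=6
After 18 (craft thread): chain=2 sand=3 shaft=10 sulfur=5 thread=8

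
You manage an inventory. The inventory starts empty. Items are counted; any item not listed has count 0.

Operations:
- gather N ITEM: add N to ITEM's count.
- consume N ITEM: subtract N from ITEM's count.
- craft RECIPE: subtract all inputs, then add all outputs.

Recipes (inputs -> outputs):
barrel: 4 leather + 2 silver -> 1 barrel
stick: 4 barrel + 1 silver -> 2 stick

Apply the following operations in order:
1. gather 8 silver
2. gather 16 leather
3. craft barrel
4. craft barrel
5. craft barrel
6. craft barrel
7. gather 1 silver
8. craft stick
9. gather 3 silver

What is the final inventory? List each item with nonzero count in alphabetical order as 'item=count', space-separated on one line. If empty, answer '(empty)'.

Answer: silver=3 stick=2

Derivation:
After 1 (gather 8 silver): silver=8
After 2 (gather 16 leather): leather=16 silver=8
After 3 (craft barrel): barrel=1 leather=12 silver=6
After 4 (craft barrel): barrel=2 leather=8 silver=4
After 5 (craft barrel): barrel=3 leather=4 silver=2
After 6 (craft barrel): barrel=4
After 7 (gather 1 silver): barrel=4 silver=1
After 8 (craft stick): stick=2
After 9 (gather 3 silver): silver=3 stick=2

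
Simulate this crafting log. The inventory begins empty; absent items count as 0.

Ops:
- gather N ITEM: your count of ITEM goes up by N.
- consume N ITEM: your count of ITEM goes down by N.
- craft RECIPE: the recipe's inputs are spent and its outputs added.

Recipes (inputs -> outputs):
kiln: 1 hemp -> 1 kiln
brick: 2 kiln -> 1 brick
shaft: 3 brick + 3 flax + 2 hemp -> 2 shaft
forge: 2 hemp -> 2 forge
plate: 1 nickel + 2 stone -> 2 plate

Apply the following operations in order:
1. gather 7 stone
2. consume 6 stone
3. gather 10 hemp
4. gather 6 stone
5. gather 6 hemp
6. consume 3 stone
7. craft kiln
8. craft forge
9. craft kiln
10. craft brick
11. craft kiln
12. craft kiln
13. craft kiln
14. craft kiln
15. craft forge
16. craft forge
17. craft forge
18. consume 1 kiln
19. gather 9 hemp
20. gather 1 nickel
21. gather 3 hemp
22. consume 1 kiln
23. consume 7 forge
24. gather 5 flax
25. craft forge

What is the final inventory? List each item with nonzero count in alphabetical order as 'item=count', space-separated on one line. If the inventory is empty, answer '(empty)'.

Answer: brick=1 flax=5 forge=3 hemp=12 kiln=2 nickel=1 stone=4

Derivation:
After 1 (gather 7 stone): stone=7
After 2 (consume 6 stone): stone=1
After 3 (gather 10 hemp): hemp=10 stone=1
After 4 (gather 6 stone): hemp=10 stone=7
After 5 (gather 6 hemp): hemp=16 stone=7
After 6 (consume 3 stone): hemp=16 stone=4
After 7 (craft kiln): hemp=15 kiln=1 stone=4
After 8 (craft forge): forge=2 hemp=13 kiln=1 stone=4
After 9 (craft kiln): forge=2 hemp=12 kiln=2 stone=4
After 10 (craft brick): brick=1 forge=2 hemp=12 stone=4
After 11 (craft kiln): brick=1 forge=2 hemp=11 kiln=1 stone=4
After 12 (craft kiln): brick=1 forge=2 hemp=10 kiln=2 stone=4
After 13 (craft kiln): brick=1 forge=2 hemp=9 kiln=3 stone=4
After 14 (craft kiln): brick=1 forge=2 hemp=8 kiln=4 stone=4
After 15 (craft forge): brick=1 forge=4 hemp=6 kiln=4 stone=4
After 16 (craft forge): brick=1 forge=6 hemp=4 kiln=4 stone=4
After 17 (craft forge): brick=1 forge=8 hemp=2 kiln=4 stone=4
After 18 (consume 1 kiln): brick=1 forge=8 hemp=2 kiln=3 stone=4
After 19 (gather 9 hemp): brick=1 forge=8 hemp=11 kiln=3 stone=4
After 20 (gather 1 nickel): brick=1 forge=8 hemp=11 kiln=3 nickel=1 stone=4
After 21 (gather 3 hemp): brick=1 forge=8 hemp=14 kiln=3 nickel=1 stone=4
After 22 (consume 1 kiln): brick=1 forge=8 hemp=14 kiln=2 nickel=1 stone=4
After 23 (consume 7 forge): brick=1 forge=1 hemp=14 kiln=2 nickel=1 stone=4
After 24 (gather 5 flax): brick=1 flax=5 forge=1 hemp=14 kiln=2 nickel=1 stone=4
After 25 (craft forge): brick=1 flax=5 forge=3 hemp=12 kiln=2 nickel=1 stone=4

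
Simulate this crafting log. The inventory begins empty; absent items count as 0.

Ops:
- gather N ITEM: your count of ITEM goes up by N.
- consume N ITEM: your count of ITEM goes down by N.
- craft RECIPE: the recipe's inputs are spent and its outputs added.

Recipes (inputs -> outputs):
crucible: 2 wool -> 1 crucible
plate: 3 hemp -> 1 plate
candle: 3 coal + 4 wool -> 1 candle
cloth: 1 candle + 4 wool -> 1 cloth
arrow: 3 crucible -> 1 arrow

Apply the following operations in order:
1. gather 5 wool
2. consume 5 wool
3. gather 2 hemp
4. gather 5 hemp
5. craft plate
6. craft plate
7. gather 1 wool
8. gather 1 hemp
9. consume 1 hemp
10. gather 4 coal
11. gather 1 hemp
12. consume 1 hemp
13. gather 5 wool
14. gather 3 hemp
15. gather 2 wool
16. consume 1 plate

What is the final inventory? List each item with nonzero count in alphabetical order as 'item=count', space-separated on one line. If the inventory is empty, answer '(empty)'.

Answer: coal=4 hemp=4 plate=1 wool=8

Derivation:
After 1 (gather 5 wool): wool=5
After 2 (consume 5 wool): (empty)
After 3 (gather 2 hemp): hemp=2
After 4 (gather 5 hemp): hemp=7
After 5 (craft plate): hemp=4 plate=1
After 6 (craft plate): hemp=1 plate=2
After 7 (gather 1 wool): hemp=1 plate=2 wool=1
After 8 (gather 1 hemp): hemp=2 plate=2 wool=1
After 9 (consume 1 hemp): hemp=1 plate=2 wool=1
After 10 (gather 4 coal): coal=4 hemp=1 plate=2 wool=1
After 11 (gather 1 hemp): coal=4 hemp=2 plate=2 wool=1
After 12 (consume 1 hemp): coal=4 hemp=1 plate=2 wool=1
After 13 (gather 5 wool): coal=4 hemp=1 plate=2 wool=6
After 14 (gather 3 hemp): coal=4 hemp=4 plate=2 wool=6
After 15 (gather 2 wool): coal=4 hemp=4 plate=2 wool=8
After 16 (consume 1 plate): coal=4 hemp=4 plate=1 wool=8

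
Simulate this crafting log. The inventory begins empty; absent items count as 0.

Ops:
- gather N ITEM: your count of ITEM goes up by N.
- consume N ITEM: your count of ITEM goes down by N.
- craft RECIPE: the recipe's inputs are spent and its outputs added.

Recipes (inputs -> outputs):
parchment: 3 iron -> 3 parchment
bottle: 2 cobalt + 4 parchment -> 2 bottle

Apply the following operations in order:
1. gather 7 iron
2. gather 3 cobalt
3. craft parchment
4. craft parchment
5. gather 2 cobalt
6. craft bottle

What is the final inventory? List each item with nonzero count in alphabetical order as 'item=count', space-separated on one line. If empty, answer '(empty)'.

Answer: bottle=2 cobalt=3 iron=1 parchment=2

Derivation:
After 1 (gather 7 iron): iron=7
After 2 (gather 3 cobalt): cobalt=3 iron=7
After 3 (craft parchment): cobalt=3 iron=4 parchment=3
After 4 (craft parchment): cobalt=3 iron=1 parchment=6
After 5 (gather 2 cobalt): cobalt=5 iron=1 parchment=6
After 6 (craft bottle): bottle=2 cobalt=3 iron=1 parchment=2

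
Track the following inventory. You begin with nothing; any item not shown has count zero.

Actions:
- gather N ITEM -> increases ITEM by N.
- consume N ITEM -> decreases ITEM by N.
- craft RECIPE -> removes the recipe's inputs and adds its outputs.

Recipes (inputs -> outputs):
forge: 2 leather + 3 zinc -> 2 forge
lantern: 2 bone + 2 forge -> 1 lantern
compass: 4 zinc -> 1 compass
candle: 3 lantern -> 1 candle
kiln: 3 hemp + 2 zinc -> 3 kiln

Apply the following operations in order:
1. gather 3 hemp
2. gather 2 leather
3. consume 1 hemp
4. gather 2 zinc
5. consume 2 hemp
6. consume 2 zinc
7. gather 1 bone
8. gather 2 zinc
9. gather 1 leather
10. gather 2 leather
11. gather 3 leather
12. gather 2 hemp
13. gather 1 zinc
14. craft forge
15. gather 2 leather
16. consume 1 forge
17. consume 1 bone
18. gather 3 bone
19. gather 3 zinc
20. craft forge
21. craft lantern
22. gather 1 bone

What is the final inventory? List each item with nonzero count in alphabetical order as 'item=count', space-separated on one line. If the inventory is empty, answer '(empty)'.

Answer: bone=2 forge=1 hemp=2 lantern=1 leather=6

Derivation:
After 1 (gather 3 hemp): hemp=3
After 2 (gather 2 leather): hemp=3 leather=2
After 3 (consume 1 hemp): hemp=2 leather=2
After 4 (gather 2 zinc): hemp=2 leather=2 zinc=2
After 5 (consume 2 hemp): leather=2 zinc=2
After 6 (consume 2 zinc): leather=2
After 7 (gather 1 bone): bone=1 leather=2
After 8 (gather 2 zinc): bone=1 leather=2 zinc=2
After 9 (gather 1 leather): bone=1 leather=3 zinc=2
After 10 (gather 2 leather): bone=1 leather=5 zinc=2
After 11 (gather 3 leather): bone=1 leather=8 zinc=2
After 12 (gather 2 hemp): bone=1 hemp=2 leather=8 zinc=2
After 13 (gather 1 zinc): bone=1 hemp=2 leather=8 zinc=3
After 14 (craft forge): bone=1 forge=2 hemp=2 leather=6
After 15 (gather 2 leather): bone=1 forge=2 hemp=2 leather=8
After 16 (consume 1 forge): bone=1 forge=1 hemp=2 leather=8
After 17 (consume 1 bone): forge=1 hemp=2 leather=8
After 18 (gather 3 bone): bone=3 forge=1 hemp=2 leather=8
After 19 (gather 3 zinc): bone=3 forge=1 hemp=2 leather=8 zinc=3
After 20 (craft forge): bone=3 forge=3 hemp=2 leather=6
After 21 (craft lantern): bone=1 forge=1 hemp=2 lantern=1 leather=6
After 22 (gather 1 bone): bone=2 forge=1 hemp=2 lantern=1 leather=6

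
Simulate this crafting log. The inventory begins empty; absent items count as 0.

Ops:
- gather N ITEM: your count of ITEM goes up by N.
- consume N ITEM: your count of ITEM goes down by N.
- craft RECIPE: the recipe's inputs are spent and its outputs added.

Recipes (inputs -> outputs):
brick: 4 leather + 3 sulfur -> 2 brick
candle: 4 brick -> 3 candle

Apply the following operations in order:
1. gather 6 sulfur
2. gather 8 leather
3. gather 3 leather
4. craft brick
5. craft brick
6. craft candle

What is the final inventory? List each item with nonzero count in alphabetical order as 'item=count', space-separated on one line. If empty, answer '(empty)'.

After 1 (gather 6 sulfur): sulfur=6
After 2 (gather 8 leather): leather=8 sulfur=6
After 3 (gather 3 leather): leather=11 sulfur=6
After 4 (craft brick): brick=2 leather=7 sulfur=3
After 5 (craft brick): brick=4 leather=3
After 6 (craft candle): candle=3 leather=3

Answer: candle=3 leather=3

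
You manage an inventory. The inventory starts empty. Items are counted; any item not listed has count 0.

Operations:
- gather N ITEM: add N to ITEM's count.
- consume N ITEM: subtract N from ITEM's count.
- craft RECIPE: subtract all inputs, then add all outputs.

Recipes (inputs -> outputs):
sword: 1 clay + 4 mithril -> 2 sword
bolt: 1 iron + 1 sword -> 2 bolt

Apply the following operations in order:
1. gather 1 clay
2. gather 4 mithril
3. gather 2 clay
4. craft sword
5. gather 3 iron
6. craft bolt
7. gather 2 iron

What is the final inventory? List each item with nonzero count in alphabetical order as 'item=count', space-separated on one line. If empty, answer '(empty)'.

Answer: bolt=2 clay=2 iron=4 sword=1

Derivation:
After 1 (gather 1 clay): clay=1
After 2 (gather 4 mithril): clay=1 mithril=4
After 3 (gather 2 clay): clay=3 mithril=4
After 4 (craft sword): clay=2 sword=2
After 5 (gather 3 iron): clay=2 iron=3 sword=2
After 6 (craft bolt): bolt=2 clay=2 iron=2 sword=1
After 7 (gather 2 iron): bolt=2 clay=2 iron=4 sword=1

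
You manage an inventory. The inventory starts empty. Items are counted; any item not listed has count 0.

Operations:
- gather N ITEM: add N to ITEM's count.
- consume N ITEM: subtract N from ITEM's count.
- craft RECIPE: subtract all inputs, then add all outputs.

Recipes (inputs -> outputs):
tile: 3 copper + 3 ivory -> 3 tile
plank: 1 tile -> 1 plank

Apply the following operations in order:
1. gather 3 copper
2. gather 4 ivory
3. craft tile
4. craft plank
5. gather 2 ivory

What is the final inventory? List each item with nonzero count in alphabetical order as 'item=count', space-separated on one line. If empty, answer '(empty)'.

After 1 (gather 3 copper): copper=3
After 2 (gather 4 ivory): copper=3 ivory=4
After 3 (craft tile): ivory=1 tile=3
After 4 (craft plank): ivory=1 plank=1 tile=2
After 5 (gather 2 ivory): ivory=3 plank=1 tile=2

Answer: ivory=3 plank=1 tile=2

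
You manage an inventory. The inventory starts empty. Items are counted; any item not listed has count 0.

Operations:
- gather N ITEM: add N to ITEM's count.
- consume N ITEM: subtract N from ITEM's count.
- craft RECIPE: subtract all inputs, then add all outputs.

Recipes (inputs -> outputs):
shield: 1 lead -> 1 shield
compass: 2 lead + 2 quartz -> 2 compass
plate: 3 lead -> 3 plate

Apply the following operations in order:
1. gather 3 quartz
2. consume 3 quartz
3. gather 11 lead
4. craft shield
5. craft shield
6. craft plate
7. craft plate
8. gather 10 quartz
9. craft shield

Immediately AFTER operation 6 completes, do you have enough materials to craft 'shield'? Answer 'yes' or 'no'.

Answer: yes

Derivation:
After 1 (gather 3 quartz): quartz=3
After 2 (consume 3 quartz): (empty)
After 3 (gather 11 lead): lead=11
After 4 (craft shield): lead=10 shield=1
After 5 (craft shield): lead=9 shield=2
After 6 (craft plate): lead=6 plate=3 shield=2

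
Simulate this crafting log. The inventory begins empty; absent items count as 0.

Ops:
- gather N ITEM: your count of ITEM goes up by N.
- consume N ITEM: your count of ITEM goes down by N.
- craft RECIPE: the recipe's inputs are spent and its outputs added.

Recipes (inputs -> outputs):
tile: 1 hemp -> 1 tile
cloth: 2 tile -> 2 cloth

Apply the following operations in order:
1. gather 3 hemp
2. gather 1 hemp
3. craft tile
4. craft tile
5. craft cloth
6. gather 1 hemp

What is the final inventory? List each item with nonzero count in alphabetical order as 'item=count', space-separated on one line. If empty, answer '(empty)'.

After 1 (gather 3 hemp): hemp=3
After 2 (gather 1 hemp): hemp=4
After 3 (craft tile): hemp=3 tile=1
After 4 (craft tile): hemp=2 tile=2
After 5 (craft cloth): cloth=2 hemp=2
After 6 (gather 1 hemp): cloth=2 hemp=3

Answer: cloth=2 hemp=3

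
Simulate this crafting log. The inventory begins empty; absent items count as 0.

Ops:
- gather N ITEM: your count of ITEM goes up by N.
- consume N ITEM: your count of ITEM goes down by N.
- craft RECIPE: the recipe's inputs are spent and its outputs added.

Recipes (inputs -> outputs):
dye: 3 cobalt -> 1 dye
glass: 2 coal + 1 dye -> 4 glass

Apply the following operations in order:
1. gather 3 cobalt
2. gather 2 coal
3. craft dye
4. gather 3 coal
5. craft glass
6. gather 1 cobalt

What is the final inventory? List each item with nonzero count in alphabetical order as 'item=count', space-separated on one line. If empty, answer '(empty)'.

Answer: coal=3 cobalt=1 glass=4

Derivation:
After 1 (gather 3 cobalt): cobalt=3
After 2 (gather 2 coal): coal=2 cobalt=3
After 3 (craft dye): coal=2 dye=1
After 4 (gather 3 coal): coal=5 dye=1
After 5 (craft glass): coal=3 glass=4
After 6 (gather 1 cobalt): coal=3 cobalt=1 glass=4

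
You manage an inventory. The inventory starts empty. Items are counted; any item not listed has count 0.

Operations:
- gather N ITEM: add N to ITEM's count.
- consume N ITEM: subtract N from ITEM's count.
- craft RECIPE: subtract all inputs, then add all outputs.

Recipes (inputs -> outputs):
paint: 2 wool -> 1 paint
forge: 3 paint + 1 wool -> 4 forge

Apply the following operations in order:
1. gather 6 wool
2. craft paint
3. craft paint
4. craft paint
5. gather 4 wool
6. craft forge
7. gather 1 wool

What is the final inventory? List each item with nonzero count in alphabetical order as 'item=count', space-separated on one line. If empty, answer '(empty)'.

After 1 (gather 6 wool): wool=6
After 2 (craft paint): paint=1 wool=4
After 3 (craft paint): paint=2 wool=2
After 4 (craft paint): paint=3
After 5 (gather 4 wool): paint=3 wool=4
After 6 (craft forge): forge=4 wool=3
After 7 (gather 1 wool): forge=4 wool=4

Answer: forge=4 wool=4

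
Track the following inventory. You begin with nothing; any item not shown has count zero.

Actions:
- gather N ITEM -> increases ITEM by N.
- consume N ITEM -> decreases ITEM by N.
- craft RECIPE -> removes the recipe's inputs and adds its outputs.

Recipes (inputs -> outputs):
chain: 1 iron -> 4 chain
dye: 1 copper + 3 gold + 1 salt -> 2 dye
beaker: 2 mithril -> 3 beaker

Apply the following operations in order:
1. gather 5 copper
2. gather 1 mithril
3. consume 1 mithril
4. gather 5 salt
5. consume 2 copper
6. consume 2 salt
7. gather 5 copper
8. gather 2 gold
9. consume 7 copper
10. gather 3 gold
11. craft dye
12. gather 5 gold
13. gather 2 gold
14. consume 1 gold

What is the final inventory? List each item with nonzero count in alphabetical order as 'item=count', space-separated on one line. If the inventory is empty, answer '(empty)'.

After 1 (gather 5 copper): copper=5
After 2 (gather 1 mithril): copper=5 mithril=1
After 3 (consume 1 mithril): copper=5
After 4 (gather 5 salt): copper=5 salt=5
After 5 (consume 2 copper): copper=3 salt=5
After 6 (consume 2 salt): copper=3 salt=3
After 7 (gather 5 copper): copper=8 salt=3
After 8 (gather 2 gold): copper=8 gold=2 salt=3
After 9 (consume 7 copper): copper=1 gold=2 salt=3
After 10 (gather 3 gold): copper=1 gold=5 salt=3
After 11 (craft dye): dye=2 gold=2 salt=2
After 12 (gather 5 gold): dye=2 gold=7 salt=2
After 13 (gather 2 gold): dye=2 gold=9 salt=2
After 14 (consume 1 gold): dye=2 gold=8 salt=2

Answer: dye=2 gold=8 salt=2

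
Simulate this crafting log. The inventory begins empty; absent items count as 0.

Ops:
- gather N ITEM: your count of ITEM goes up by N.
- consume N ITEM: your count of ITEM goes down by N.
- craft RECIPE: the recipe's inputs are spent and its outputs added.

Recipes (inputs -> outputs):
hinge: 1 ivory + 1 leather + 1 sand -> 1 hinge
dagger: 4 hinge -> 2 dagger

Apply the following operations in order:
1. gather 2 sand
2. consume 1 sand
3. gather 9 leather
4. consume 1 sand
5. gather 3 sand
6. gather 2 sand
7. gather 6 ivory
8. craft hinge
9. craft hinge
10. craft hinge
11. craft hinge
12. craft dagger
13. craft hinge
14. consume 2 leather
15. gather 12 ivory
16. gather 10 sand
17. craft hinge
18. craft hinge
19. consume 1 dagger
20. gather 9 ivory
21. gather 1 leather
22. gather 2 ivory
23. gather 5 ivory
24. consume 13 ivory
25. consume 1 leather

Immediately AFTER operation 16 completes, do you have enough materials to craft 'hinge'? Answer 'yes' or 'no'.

Answer: yes

Derivation:
After 1 (gather 2 sand): sand=2
After 2 (consume 1 sand): sand=1
After 3 (gather 9 leather): leather=9 sand=1
After 4 (consume 1 sand): leather=9
After 5 (gather 3 sand): leather=9 sand=3
After 6 (gather 2 sand): leather=9 sand=5
After 7 (gather 6 ivory): ivory=6 leather=9 sand=5
After 8 (craft hinge): hinge=1 ivory=5 leather=8 sand=4
After 9 (craft hinge): hinge=2 ivory=4 leather=7 sand=3
After 10 (craft hinge): hinge=3 ivory=3 leather=6 sand=2
After 11 (craft hinge): hinge=4 ivory=2 leather=5 sand=1
After 12 (craft dagger): dagger=2 ivory=2 leather=5 sand=1
After 13 (craft hinge): dagger=2 hinge=1 ivory=1 leather=4
After 14 (consume 2 leather): dagger=2 hinge=1 ivory=1 leather=2
After 15 (gather 12 ivory): dagger=2 hinge=1 ivory=13 leather=2
After 16 (gather 10 sand): dagger=2 hinge=1 ivory=13 leather=2 sand=10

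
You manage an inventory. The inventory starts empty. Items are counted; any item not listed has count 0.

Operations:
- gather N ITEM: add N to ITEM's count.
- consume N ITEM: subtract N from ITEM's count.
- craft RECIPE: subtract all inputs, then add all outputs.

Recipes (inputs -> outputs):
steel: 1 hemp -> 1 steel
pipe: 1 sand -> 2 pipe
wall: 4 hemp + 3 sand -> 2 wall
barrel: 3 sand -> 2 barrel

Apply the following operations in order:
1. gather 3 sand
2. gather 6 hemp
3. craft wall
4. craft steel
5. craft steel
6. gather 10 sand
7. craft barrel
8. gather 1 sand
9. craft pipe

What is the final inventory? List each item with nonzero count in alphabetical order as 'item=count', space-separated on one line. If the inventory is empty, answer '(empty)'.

After 1 (gather 3 sand): sand=3
After 2 (gather 6 hemp): hemp=6 sand=3
After 3 (craft wall): hemp=2 wall=2
After 4 (craft steel): hemp=1 steel=1 wall=2
After 5 (craft steel): steel=2 wall=2
After 6 (gather 10 sand): sand=10 steel=2 wall=2
After 7 (craft barrel): barrel=2 sand=7 steel=2 wall=2
After 8 (gather 1 sand): barrel=2 sand=8 steel=2 wall=2
After 9 (craft pipe): barrel=2 pipe=2 sand=7 steel=2 wall=2

Answer: barrel=2 pipe=2 sand=7 steel=2 wall=2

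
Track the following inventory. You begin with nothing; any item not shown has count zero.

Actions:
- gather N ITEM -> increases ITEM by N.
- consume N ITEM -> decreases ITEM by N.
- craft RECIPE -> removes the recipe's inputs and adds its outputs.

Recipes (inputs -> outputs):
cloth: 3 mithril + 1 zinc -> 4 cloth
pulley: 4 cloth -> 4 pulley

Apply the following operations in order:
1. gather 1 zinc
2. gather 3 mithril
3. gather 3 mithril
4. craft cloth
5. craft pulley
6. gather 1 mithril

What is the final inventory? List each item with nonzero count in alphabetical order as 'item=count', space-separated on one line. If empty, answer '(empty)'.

After 1 (gather 1 zinc): zinc=1
After 2 (gather 3 mithril): mithril=3 zinc=1
After 3 (gather 3 mithril): mithril=6 zinc=1
After 4 (craft cloth): cloth=4 mithril=3
After 5 (craft pulley): mithril=3 pulley=4
After 6 (gather 1 mithril): mithril=4 pulley=4

Answer: mithril=4 pulley=4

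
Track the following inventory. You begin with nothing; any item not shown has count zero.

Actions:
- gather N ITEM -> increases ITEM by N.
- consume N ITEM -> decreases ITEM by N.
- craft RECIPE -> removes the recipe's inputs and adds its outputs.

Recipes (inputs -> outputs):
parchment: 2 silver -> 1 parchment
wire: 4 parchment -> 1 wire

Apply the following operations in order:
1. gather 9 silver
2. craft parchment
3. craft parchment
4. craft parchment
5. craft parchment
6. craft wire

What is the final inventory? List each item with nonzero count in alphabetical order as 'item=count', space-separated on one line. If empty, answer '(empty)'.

Answer: silver=1 wire=1

Derivation:
After 1 (gather 9 silver): silver=9
After 2 (craft parchment): parchment=1 silver=7
After 3 (craft parchment): parchment=2 silver=5
After 4 (craft parchment): parchment=3 silver=3
After 5 (craft parchment): parchment=4 silver=1
After 6 (craft wire): silver=1 wire=1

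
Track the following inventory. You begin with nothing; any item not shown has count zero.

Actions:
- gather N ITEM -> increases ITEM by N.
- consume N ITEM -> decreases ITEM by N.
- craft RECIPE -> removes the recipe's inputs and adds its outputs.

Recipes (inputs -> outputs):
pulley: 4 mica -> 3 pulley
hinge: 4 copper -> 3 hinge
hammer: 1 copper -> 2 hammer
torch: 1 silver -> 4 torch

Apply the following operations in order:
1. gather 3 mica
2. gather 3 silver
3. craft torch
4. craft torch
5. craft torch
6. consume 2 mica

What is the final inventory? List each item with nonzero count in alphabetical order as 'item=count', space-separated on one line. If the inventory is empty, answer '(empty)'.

Answer: mica=1 torch=12

Derivation:
After 1 (gather 3 mica): mica=3
After 2 (gather 3 silver): mica=3 silver=3
After 3 (craft torch): mica=3 silver=2 torch=4
After 4 (craft torch): mica=3 silver=1 torch=8
After 5 (craft torch): mica=3 torch=12
After 6 (consume 2 mica): mica=1 torch=12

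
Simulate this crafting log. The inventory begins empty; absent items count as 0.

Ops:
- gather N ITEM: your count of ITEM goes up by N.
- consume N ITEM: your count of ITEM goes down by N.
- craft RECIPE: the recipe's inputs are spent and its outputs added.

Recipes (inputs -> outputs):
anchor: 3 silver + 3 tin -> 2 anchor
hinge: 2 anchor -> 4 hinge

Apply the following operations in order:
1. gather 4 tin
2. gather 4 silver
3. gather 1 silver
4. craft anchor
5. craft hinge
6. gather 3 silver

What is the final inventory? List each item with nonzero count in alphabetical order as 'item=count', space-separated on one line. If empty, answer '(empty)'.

Answer: hinge=4 silver=5 tin=1

Derivation:
After 1 (gather 4 tin): tin=4
After 2 (gather 4 silver): silver=4 tin=4
After 3 (gather 1 silver): silver=5 tin=4
After 4 (craft anchor): anchor=2 silver=2 tin=1
After 5 (craft hinge): hinge=4 silver=2 tin=1
After 6 (gather 3 silver): hinge=4 silver=5 tin=1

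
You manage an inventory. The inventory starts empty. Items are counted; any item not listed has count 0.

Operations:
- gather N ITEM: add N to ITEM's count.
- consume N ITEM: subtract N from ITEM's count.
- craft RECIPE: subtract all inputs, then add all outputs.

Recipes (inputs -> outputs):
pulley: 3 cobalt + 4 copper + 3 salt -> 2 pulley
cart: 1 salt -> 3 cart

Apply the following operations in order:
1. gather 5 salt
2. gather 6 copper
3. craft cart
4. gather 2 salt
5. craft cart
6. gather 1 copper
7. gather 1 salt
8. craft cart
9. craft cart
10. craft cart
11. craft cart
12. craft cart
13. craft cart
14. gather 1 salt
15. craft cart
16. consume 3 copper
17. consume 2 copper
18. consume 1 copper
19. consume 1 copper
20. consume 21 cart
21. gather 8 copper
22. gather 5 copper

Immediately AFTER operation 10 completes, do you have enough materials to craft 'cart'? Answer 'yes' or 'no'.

Answer: yes

Derivation:
After 1 (gather 5 salt): salt=5
After 2 (gather 6 copper): copper=6 salt=5
After 3 (craft cart): cart=3 copper=6 salt=4
After 4 (gather 2 salt): cart=3 copper=6 salt=6
After 5 (craft cart): cart=6 copper=6 salt=5
After 6 (gather 1 copper): cart=6 copper=7 salt=5
After 7 (gather 1 salt): cart=6 copper=7 salt=6
After 8 (craft cart): cart=9 copper=7 salt=5
After 9 (craft cart): cart=12 copper=7 salt=4
After 10 (craft cart): cart=15 copper=7 salt=3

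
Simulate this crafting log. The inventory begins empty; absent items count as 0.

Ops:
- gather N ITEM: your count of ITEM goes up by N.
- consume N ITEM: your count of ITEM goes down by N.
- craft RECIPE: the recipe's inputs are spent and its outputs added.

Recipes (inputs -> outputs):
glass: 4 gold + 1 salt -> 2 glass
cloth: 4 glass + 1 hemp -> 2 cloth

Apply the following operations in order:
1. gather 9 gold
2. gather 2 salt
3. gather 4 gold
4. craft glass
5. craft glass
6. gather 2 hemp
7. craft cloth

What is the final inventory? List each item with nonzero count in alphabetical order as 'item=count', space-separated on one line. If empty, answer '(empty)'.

Answer: cloth=2 gold=5 hemp=1

Derivation:
After 1 (gather 9 gold): gold=9
After 2 (gather 2 salt): gold=9 salt=2
After 3 (gather 4 gold): gold=13 salt=2
After 4 (craft glass): glass=2 gold=9 salt=1
After 5 (craft glass): glass=4 gold=5
After 6 (gather 2 hemp): glass=4 gold=5 hemp=2
After 7 (craft cloth): cloth=2 gold=5 hemp=1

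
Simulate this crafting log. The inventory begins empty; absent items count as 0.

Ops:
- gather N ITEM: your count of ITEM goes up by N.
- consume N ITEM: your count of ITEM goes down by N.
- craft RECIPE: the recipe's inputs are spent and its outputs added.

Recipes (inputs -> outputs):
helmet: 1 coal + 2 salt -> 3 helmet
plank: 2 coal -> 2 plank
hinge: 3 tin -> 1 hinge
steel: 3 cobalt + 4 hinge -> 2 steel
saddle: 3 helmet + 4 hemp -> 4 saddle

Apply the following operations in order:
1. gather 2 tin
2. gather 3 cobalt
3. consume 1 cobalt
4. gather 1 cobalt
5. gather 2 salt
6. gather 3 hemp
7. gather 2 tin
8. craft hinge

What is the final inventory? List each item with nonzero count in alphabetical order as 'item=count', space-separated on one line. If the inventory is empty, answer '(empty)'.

After 1 (gather 2 tin): tin=2
After 2 (gather 3 cobalt): cobalt=3 tin=2
After 3 (consume 1 cobalt): cobalt=2 tin=2
After 4 (gather 1 cobalt): cobalt=3 tin=2
After 5 (gather 2 salt): cobalt=3 salt=2 tin=2
After 6 (gather 3 hemp): cobalt=3 hemp=3 salt=2 tin=2
After 7 (gather 2 tin): cobalt=3 hemp=3 salt=2 tin=4
After 8 (craft hinge): cobalt=3 hemp=3 hinge=1 salt=2 tin=1

Answer: cobalt=3 hemp=3 hinge=1 salt=2 tin=1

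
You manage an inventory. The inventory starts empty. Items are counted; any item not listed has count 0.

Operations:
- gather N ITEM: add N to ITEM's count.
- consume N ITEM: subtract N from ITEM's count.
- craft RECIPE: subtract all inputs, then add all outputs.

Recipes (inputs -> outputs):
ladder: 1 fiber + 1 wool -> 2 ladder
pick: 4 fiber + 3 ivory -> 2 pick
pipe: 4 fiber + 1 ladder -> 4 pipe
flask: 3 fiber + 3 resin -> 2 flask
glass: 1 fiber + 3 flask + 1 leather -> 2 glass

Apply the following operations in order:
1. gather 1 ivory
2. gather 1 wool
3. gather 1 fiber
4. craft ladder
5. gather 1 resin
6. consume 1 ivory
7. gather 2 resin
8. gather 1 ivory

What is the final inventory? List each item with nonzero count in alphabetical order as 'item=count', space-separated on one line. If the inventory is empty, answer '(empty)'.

After 1 (gather 1 ivory): ivory=1
After 2 (gather 1 wool): ivory=1 wool=1
After 3 (gather 1 fiber): fiber=1 ivory=1 wool=1
After 4 (craft ladder): ivory=1 ladder=2
After 5 (gather 1 resin): ivory=1 ladder=2 resin=1
After 6 (consume 1 ivory): ladder=2 resin=1
After 7 (gather 2 resin): ladder=2 resin=3
After 8 (gather 1 ivory): ivory=1 ladder=2 resin=3

Answer: ivory=1 ladder=2 resin=3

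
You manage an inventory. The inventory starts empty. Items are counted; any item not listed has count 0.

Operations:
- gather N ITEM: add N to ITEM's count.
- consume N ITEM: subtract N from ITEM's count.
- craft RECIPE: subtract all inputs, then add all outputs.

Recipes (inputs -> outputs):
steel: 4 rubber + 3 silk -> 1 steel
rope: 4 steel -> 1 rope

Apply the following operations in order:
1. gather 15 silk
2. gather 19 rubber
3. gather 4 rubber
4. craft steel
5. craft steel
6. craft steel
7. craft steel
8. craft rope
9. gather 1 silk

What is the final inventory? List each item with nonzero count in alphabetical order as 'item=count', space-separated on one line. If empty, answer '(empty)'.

After 1 (gather 15 silk): silk=15
After 2 (gather 19 rubber): rubber=19 silk=15
After 3 (gather 4 rubber): rubber=23 silk=15
After 4 (craft steel): rubber=19 silk=12 steel=1
After 5 (craft steel): rubber=15 silk=9 steel=2
After 6 (craft steel): rubber=11 silk=6 steel=3
After 7 (craft steel): rubber=7 silk=3 steel=4
After 8 (craft rope): rope=1 rubber=7 silk=3
After 9 (gather 1 silk): rope=1 rubber=7 silk=4

Answer: rope=1 rubber=7 silk=4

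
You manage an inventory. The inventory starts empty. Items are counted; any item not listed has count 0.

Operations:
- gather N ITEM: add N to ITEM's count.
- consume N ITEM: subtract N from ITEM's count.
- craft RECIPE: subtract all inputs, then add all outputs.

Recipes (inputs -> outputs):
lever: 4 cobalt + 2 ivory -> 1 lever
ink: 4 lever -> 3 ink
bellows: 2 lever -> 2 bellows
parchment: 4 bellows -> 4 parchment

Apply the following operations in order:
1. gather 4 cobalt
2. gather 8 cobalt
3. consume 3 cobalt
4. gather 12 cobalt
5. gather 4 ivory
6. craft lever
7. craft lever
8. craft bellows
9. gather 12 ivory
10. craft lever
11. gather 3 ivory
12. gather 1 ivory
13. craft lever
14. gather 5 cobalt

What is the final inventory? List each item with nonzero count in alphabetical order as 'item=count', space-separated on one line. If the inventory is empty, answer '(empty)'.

After 1 (gather 4 cobalt): cobalt=4
After 2 (gather 8 cobalt): cobalt=12
After 3 (consume 3 cobalt): cobalt=9
After 4 (gather 12 cobalt): cobalt=21
After 5 (gather 4 ivory): cobalt=21 ivory=4
After 6 (craft lever): cobalt=17 ivory=2 lever=1
After 7 (craft lever): cobalt=13 lever=2
After 8 (craft bellows): bellows=2 cobalt=13
After 9 (gather 12 ivory): bellows=2 cobalt=13 ivory=12
After 10 (craft lever): bellows=2 cobalt=9 ivory=10 lever=1
After 11 (gather 3 ivory): bellows=2 cobalt=9 ivory=13 lever=1
After 12 (gather 1 ivory): bellows=2 cobalt=9 ivory=14 lever=1
After 13 (craft lever): bellows=2 cobalt=5 ivory=12 lever=2
After 14 (gather 5 cobalt): bellows=2 cobalt=10 ivory=12 lever=2

Answer: bellows=2 cobalt=10 ivory=12 lever=2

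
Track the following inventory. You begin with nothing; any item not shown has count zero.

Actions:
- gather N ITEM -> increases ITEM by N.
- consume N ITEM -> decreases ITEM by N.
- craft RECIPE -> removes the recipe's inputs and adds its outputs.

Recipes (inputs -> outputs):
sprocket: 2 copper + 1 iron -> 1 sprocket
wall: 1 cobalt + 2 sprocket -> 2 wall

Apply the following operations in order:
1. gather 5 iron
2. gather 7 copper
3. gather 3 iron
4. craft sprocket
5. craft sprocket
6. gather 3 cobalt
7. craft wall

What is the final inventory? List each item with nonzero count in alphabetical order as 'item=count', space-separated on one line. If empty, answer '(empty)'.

Answer: cobalt=2 copper=3 iron=6 wall=2

Derivation:
After 1 (gather 5 iron): iron=5
After 2 (gather 7 copper): copper=7 iron=5
After 3 (gather 3 iron): copper=7 iron=8
After 4 (craft sprocket): copper=5 iron=7 sprocket=1
After 5 (craft sprocket): copper=3 iron=6 sprocket=2
After 6 (gather 3 cobalt): cobalt=3 copper=3 iron=6 sprocket=2
After 7 (craft wall): cobalt=2 copper=3 iron=6 wall=2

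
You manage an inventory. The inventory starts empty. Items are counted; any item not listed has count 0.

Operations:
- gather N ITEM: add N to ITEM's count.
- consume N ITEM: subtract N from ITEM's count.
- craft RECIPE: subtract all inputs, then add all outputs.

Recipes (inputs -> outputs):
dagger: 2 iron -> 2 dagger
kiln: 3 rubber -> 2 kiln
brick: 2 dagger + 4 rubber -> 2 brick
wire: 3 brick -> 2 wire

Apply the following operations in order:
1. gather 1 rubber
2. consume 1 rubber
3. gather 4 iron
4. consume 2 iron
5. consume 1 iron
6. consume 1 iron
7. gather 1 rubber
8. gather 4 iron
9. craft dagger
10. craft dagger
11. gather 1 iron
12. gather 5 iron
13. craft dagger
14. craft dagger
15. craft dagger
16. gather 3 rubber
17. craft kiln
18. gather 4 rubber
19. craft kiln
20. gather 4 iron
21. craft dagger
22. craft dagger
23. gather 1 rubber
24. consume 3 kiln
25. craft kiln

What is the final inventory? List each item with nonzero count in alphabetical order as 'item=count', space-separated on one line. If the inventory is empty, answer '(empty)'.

After 1 (gather 1 rubber): rubber=1
After 2 (consume 1 rubber): (empty)
After 3 (gather 4 iron): iron=4
After 4 (consume 2 iron): iron=2
After 5 (consume 1 iron): iron=1
After 6 (consume 1 iron): (empty)
After 7 (gather 1 rubber): rubber=1
After 8 (gather 4 iron): iron=4 rubber=1
After 9 (craft dagger): dagger=2 iron=2 rubber=1
After 10 (craft dagger): dagger=4 rubber=1
After 11 (gather 1 iron): dagger=4 iron=1 rubber=1
After 12 (gather 5 iron): dagger=4 iron=6 rubber=1
After 13 (craft dagger): dagger=6 iron=4 rubber=1
After 14 (craft dagger): dagger=8 iron=2 rubber=1
After 15 (craft dagger): dagger=10 rubber=1
After 16 (gather 3 rubber): dagger=10 rubber=4
After 17 (craft kiln): dagger=10 kiln=2 rubber=1
After 18 (gather 4 rubber): dagger=10 kiln=2 rubber=5
After 19 (craft kiln): dagger=10 kiln=4 rubber=2
After 20 (gather 4 iron): dagger=10 iron=4 kiln=4 rubber=2
After 21 (craft dagger): dagger=12 iron=2 kiln=4 rubber=2
After 22 (craft dagger): dagger=14 kiln=4 rubber=2
After 23 (gather 1 rubber): dagger=14 kiln=4 rubber=3
After 24 (consume 3 kiln): dagger=14 kiln=1 rubber=3
After 25 (craft kiln): dagger=14 kiln=3

Answer: dagger=14 kiln=3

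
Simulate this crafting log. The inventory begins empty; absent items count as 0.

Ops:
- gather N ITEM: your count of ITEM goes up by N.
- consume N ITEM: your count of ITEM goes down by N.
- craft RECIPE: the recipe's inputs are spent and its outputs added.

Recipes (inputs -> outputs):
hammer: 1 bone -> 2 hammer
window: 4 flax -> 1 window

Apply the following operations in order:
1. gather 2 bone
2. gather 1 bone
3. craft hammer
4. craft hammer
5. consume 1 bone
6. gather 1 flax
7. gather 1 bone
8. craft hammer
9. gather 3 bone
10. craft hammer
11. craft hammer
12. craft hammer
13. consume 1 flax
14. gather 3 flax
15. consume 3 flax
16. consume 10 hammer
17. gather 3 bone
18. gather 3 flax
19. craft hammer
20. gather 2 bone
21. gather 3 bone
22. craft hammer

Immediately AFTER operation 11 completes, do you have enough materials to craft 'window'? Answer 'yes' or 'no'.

After 1 (gather 2 bone): bone=2
After 2 (gather 1 bone): bone=3
After 3 (craft hammer): bone=2 hammer=2
After 4 (craft hammer): bone=1 hammer=4
After 5 (consume 1 bone): hammer=4
After 6 (gather 1 flax): flax=1 hammer=4
After 7 (gather 1 bone): bone=1 flax=1 hammer=4
After 8 (craft hammer): flax=1 hammer=6
After 9 (gather 3 bone): bone=3 flax=1 hammer=6
After 10 (craft hammer): bone=2 flax=1 hammer=8
After 11 (craft hammer): bone=1 flax=1 hammer=10

Answer: no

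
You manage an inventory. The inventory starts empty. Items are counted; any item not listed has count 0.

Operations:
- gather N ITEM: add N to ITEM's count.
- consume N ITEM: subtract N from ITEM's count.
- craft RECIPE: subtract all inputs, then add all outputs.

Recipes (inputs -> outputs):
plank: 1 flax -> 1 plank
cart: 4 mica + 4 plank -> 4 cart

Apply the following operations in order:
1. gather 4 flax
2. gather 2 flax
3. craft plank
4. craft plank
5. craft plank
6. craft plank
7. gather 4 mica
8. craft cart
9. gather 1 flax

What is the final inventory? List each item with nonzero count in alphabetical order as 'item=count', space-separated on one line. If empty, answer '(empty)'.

Answer: cart=4 flax=3

Derivation:
After 1 (gather 4 flax): flax=4
After 2 (gather 2 flax): flax=6
After 3 (craft plank): flax=5 plank=1
After 4 (craft plank): flax=4 plank=2
After 5 (craft plank): flax=3 plank=3
After 6 (craft plank): flax=2 plank=4
After 7 (gather 4 mica): flax=2 mica=4 plank=4
After 8 (craft cart): cart=4 flax=2
After 9 (gather 1 flax): cart=4 flax=3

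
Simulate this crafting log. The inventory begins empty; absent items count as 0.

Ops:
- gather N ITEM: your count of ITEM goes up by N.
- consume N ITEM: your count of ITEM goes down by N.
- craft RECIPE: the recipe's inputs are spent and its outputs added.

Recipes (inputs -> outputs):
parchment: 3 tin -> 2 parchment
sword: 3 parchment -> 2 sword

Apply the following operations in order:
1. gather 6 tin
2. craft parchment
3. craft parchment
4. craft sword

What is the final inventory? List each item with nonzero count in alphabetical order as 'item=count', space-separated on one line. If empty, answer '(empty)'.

After 1 (gather 6 tin): tin=6
After 2 (craft parchment): parchment=2 tin=3
After 3 (craft parchment): parchment=4
After 4 (craft sword): parchment=1 sword=2

Answer: parchment=1 sword=2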